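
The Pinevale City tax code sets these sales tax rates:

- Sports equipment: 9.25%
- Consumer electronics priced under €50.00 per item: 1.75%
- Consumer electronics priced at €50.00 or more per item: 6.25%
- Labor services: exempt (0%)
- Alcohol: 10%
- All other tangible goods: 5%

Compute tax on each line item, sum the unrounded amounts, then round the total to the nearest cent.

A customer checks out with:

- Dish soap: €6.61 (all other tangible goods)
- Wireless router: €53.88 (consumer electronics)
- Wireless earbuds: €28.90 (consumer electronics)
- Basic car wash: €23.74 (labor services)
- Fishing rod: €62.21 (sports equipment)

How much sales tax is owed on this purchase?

€9.96

Dish soap €6.61: all other tangible goods → 5% → €0.3305
Wireless router €53.88: consumer electronics, €50.00 or more → 6.25% → €3.3675
Wireless earbuds €28.90: consumer electronics, under €50.00 → 1.75% → €0.50575
Basic car wash €23.74: labor services → 0% → €0.00
Fishing rod €62.21: sports equipment → 9.25% → €5.754425
Unrounded tax sum = €9.958175 → €9.96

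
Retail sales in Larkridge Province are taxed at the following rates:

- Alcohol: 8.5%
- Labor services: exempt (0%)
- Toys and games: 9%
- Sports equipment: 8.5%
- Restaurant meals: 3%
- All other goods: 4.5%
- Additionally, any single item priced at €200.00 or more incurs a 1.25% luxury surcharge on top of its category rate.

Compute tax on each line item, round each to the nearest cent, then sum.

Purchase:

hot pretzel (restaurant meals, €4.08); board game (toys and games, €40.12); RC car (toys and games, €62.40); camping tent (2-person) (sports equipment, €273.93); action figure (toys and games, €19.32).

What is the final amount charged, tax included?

Hot pretzel €4.08: restaurant meals → 3% → €0.12
Board game €40.12: toys and games → 9% → €3.61
RC car €62.40: toys and games → 9% → €5.62
Camping tent (2-person) €273.93: sports equipment → 8.5% + 1.25% surcharge = 9.75% → €26.71
Action figure €19.32: toys and games → 9% → €1.74
Subtotal = €399.85; tax = €37.80; total due = €437.65

€437.65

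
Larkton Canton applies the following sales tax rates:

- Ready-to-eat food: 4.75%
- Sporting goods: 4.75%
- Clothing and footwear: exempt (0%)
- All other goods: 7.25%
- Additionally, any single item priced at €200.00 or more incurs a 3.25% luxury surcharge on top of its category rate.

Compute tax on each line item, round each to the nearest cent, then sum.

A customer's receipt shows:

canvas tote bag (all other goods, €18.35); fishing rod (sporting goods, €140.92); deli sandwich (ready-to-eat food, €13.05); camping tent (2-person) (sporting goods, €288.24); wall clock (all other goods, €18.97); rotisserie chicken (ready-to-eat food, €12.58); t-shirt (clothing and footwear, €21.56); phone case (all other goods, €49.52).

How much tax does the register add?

Canvas tote bag €18.35: all other goods → 7.25% → €1.33
Fishing rod €140.92: sporting goods → 4.75% → €6.69
Deli sandwich €13.05: ready-to-eat food → 4.75% → €0.62
Camping tent (2-person) €288.24: sporting goods → 4.75% + 3.25% surcharge = 8% → €23.06
Wall clock €18.97: all other goods → 7.25% → €1.38
Rotisserie chicken €12.58: ready-to-eat food → 4.75% → €0.60
T-shirt €21.56: clothing and footwear → 0% → €0.00
Phone case €49.52: all other goods → 7.25% → €3.59
Total tax = €1.33 + €6.69 + €0.62 + €23.06 + €1.38 + €0.60 + €3.59 = €37.27

€37.27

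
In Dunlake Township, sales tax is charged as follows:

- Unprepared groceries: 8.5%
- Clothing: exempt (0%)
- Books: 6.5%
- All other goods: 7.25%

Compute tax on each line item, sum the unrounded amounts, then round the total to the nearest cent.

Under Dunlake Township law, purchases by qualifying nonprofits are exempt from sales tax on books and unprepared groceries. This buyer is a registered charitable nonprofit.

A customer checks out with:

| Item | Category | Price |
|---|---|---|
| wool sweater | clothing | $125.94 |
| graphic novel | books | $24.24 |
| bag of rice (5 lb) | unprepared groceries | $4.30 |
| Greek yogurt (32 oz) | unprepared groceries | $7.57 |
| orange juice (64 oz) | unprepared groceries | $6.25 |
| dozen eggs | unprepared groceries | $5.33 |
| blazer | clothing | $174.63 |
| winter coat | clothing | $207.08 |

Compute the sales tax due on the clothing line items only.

$0.00

Wool sweater $125.94: clothing → 0% → $0.00
Blazer $174.63: clothing → 0% → $0.00
Winter coat $207.08: clothing → 0% → $0.00
Tax on clothing: unrounded sum = $0.00 → $0.00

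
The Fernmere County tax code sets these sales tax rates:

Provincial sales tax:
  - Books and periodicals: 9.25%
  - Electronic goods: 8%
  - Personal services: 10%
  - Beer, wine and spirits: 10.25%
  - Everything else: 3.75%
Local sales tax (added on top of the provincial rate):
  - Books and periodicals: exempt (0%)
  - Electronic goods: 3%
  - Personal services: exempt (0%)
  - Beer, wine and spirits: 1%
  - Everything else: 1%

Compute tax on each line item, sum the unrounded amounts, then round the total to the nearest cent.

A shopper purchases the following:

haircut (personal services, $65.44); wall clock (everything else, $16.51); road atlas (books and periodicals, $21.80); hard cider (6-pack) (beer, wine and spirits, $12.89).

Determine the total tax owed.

$10.79

Haircut $65.44: personal services → 10% + 0% local = 10% → $6.544
Wall clock $16.51: everything else → 3.75% + 1% local = 4.75% → $0.784225
Road atlas $21.80: books and periodicals → 9.25% + 0% local = 9.25% → $2.0165
Hard cider (6-pack) $12.89: beer, wine and spirits → 10.25% + 1% local = 11.25% → $1.450125
Unrounded tax sum = $10.79485 → $10.79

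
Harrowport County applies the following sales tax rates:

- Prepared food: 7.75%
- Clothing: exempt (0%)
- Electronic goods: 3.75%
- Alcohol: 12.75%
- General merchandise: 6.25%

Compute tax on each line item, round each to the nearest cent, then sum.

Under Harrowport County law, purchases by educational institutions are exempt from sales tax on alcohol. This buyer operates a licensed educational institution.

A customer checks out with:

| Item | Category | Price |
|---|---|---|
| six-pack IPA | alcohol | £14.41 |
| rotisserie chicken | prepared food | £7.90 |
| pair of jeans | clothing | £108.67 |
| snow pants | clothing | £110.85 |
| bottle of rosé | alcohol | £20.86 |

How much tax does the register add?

£0.61

Six-pack IPA £14.41: alcohol, buyer-exempt → 0% → £0.00
Rotisserie chicken £7.90: prepared food → 7.75% → £0.61
Pair of jeans £108.67: clothing → 0% → £0.00
Snow pants £110.85: clothing → 0% → £0.00
Bottle of rosé £20.86: alcohol, buyer-exempt → 0% → £0.00
Total tax = £0.61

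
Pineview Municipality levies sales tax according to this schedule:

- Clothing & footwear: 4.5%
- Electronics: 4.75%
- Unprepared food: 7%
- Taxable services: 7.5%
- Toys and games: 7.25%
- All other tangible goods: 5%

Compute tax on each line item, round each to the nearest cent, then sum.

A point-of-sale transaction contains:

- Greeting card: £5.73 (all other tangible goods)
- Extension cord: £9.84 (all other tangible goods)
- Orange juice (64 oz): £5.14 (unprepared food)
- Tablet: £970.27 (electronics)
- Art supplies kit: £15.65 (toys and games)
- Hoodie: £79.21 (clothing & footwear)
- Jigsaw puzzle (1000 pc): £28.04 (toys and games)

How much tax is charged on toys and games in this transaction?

Art supplies kit £15.65: toys and games → 7.25% → £1.13
Jigsaw puzzle (1000 pc) £28.04: toys and games → 7.25% → £2.03
Tax on toys and games = £1.13 + £2.03 = £3.16

£3.16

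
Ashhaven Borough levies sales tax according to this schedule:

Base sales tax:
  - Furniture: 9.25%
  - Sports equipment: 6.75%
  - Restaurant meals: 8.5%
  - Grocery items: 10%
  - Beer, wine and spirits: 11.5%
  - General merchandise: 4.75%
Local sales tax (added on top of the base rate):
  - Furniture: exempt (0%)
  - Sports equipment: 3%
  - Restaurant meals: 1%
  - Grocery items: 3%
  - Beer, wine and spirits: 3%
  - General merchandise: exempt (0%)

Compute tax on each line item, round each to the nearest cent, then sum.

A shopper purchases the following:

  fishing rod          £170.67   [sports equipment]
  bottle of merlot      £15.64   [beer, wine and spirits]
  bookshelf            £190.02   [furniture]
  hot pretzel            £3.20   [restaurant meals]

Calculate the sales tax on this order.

£36.79

Fishing rod £170.67: sports equipment → 6.75% + 3% local = 9.75% → £16.64
Bottle of merlot £15.64: beer, wine and spirits → 11.5% + 3% local = 14.5% → £2.27
Bookshelf £190.02: furniture → 9.25% + 0% local = 9.25% → £17.58
Hot pretzel £3.20: restaurant meals → 8.5% + 1% local = 9.5% → £0.30
Total tax = £16.64 + £2.27 + £17.58 + £0.30 = £36.79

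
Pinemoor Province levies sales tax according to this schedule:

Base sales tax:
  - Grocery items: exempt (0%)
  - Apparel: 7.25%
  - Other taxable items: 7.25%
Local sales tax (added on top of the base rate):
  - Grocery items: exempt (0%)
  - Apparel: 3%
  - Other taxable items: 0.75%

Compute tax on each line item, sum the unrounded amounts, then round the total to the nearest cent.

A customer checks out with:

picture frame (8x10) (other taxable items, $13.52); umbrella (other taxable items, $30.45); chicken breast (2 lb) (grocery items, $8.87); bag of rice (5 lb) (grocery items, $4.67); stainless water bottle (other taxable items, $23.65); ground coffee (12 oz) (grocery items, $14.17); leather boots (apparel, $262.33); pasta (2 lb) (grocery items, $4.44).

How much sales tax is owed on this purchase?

Picture frame (8x10) $13.52: other taxable items → 7.25% + 0.75% local = 8% → $1.0816
Umbrella $30.45: other taxable items → 7.25% + 0.75% local = 8% → $2.436
Chicken breast (2 lb) $8.87: grocery items → 0% + 0% local = 0% → $0.00
Bag of rice (5 lb) $4.67: grocery items → 0% + 0% local = 0% → $0.00
Stainless water bottle $23.65: other taxable items → 7.25% + 0.75% local = 8% → $1.892
Ground coffee (12 oz) $14.17: grocery items → 0% + 0% local = 0% → $0.00
Leather boots $262.33: apparel → 7.25% + 3% local = 10.25% → $26.888825
Pasta (2 lb) $4.44: grocery items → 0% + 0% local = 0% → $0.00
Unrounded tax sum = $32.298425 → $32.30

$32.30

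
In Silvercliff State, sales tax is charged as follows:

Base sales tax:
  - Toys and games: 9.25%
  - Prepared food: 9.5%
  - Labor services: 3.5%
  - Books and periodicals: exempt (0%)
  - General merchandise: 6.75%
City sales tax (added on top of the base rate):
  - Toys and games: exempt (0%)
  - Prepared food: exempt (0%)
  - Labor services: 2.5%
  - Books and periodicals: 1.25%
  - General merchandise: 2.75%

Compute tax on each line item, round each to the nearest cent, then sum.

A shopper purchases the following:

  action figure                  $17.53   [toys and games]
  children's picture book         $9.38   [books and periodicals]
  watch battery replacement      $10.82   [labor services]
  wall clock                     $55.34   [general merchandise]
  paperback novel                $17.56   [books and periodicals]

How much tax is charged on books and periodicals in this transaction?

$0.34

Children's picture book $9.38: books and periodicals → 0% + 1.25% city = 1.25% → $0.12
Paperback novel $17.56: books and periodicals → 0% + 1.25% city = 1.25% → $0.22
Tax on books and periodicals = $0.12 + $0.22 = $0.34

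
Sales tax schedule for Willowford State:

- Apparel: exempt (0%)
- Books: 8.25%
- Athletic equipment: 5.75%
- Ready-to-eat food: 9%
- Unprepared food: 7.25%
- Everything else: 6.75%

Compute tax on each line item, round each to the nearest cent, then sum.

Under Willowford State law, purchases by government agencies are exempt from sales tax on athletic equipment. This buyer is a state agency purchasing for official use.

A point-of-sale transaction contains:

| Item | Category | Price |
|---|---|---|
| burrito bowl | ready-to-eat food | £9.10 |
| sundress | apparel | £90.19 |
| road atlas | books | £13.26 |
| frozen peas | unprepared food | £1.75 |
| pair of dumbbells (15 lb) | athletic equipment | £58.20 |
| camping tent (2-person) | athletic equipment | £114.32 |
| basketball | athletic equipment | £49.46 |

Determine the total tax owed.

£2.04

Burrito bowl £9.10: ready-to-eat food → 9% → £0.82
Sundress £90.19: apparel → 0% → £0.00
Road atlas £13.26: books → 8.25% → £1.09
Frozen peas £1.75: unprepared food → 7.25% → £0.13
Pair of dumbbells (15 lb) £58.20: athletic equipment, buyer-exempt → 0% → £0.00
Camping tent (2-person) £114.32: athletic equipment, buyer-exempt → 0% → £0.00
Basketball £49.46: athletic equipment, buyer-exempt → 0% → £0.00
Total tax = £0.82 + £1.09 + £0.13 = £2.04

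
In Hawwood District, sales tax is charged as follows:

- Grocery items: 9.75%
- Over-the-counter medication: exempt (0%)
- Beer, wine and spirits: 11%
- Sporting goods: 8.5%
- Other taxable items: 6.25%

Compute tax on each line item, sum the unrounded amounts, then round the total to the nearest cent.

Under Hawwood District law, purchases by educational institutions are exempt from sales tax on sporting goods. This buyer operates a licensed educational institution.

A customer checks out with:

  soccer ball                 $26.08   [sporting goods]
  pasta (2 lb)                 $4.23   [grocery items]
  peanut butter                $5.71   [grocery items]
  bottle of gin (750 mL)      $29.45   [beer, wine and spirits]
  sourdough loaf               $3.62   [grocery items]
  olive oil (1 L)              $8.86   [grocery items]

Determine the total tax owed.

Soccer ball $26.08: sporting goods, buyer-exempt → 0% → $0.00
Pasta (2 lb) $4.23: grocery items → 9.75% → $0.412425
Peanut butter $5.71: grocery items → 9.75% → $0.556725
Bottle of gin (750 mL) $29.45: beer, wine and spirits → 11% → $3.2395
Sourdough loaf $3.62: grocery items → 9.75% → $0.35295
Olive oil (1 L) $8.86: grocery items → 9.75% → $0.86385
Unrounded tax sum = $5.42545 → $5.43

$5.43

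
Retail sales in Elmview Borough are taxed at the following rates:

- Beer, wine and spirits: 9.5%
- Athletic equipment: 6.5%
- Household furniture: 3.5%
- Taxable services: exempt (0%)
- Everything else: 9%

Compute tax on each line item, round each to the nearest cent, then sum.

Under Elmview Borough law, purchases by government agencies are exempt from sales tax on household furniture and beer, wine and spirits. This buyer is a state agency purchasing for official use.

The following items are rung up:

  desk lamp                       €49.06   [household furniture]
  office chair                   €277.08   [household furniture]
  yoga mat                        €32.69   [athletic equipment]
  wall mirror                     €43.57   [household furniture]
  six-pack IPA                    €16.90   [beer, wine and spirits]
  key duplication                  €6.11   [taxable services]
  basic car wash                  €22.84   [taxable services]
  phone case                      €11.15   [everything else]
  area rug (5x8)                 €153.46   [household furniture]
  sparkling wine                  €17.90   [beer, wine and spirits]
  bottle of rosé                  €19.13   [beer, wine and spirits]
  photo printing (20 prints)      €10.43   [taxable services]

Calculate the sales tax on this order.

Desk lamp €49.06: household furniture, buyer-exempt → 0% → €0.00
Office chair €277.08: household furniture, buyer-exempt → 0% → €0.00
Yoga mat €32.69: athletic equipment → 6.5% → €2.12
Wall mirror €43.57: household furniture, buyer-exempt → 0% → €0.00
Six-pack IPA €16.90: beer, wine and spirits, buyer-exempt → 0% → €0.00
Key duplication €6.11: taxable services → 0% → €0.00
Basic car wash €22.84: taxable services → 0% → €0.00
Phone case €11.15: everything else → 9% → €1.00
Area rug (5x8) €153.46: household furniture, buyer-exempt → 0% → €0.00
Sparkling wine €17.90: beer, wine and spirits, buyer-exempt → 0% → €0.00
Bottle of rosé €19.13: beer, wine and spirits, buyer-exempt → 0% → €0.00
Photo printing (20 prints) €10.43: taxable services → 0% → €0.00
Total tax = €2.12 + €1.00 = €3.12

€3.12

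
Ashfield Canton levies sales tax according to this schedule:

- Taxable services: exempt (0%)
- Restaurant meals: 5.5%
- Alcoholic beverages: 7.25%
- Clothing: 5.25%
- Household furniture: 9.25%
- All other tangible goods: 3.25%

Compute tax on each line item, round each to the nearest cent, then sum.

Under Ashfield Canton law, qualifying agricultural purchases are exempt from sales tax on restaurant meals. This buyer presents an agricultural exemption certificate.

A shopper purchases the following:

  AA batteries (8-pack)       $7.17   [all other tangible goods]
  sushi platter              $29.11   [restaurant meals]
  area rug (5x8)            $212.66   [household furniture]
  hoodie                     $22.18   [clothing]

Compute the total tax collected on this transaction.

AA batteries (8-pack) $7.17: all other tangible goods → 3.25% → $0.23
Sushi platter $29.11: restaurant meals, buyer-exempt → 0% → $0.00
Area rug (5x8) $212.66: household furniture → 9.25% → $19.67
Hoodie $22.18: clothing → 5.25% → $1.16
Total tax = $0.23 + $19.67 + $1.16 = $21.06

$21.06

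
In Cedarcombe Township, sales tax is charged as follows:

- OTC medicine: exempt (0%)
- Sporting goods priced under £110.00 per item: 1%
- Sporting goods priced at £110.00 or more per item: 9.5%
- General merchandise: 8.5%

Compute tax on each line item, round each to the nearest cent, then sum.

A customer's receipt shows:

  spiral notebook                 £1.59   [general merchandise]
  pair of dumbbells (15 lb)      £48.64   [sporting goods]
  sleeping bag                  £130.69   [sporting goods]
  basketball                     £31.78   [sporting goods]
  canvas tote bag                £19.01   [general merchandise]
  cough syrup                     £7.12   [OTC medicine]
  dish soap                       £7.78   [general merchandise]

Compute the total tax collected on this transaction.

£15.65

Spiral notebook £1.59: general merchandise → 8.5% → £0.14
Pair of dumbbells (15 lb) £48.64: sporting goods, under £110.00 → 1% → £0.49
Sleeping bag £130.69: sporting goods, £110.00 or more → 9.5% → £12.42
Basketball £31.78: sporting goods, under £110.00 → 1% → £0.32
Canvas tote bag £19.01: general merchandise → 8.5% → £1.62
Cough syrup £7.12: OTC medicine → 0% → £0.00
Dish soap £7.78: general merchandise → 8.5% → £0.66
Total tax = £0.14 + £0.49 + £12.42 + £0.32 + £1.62 + £0.66 = £15.65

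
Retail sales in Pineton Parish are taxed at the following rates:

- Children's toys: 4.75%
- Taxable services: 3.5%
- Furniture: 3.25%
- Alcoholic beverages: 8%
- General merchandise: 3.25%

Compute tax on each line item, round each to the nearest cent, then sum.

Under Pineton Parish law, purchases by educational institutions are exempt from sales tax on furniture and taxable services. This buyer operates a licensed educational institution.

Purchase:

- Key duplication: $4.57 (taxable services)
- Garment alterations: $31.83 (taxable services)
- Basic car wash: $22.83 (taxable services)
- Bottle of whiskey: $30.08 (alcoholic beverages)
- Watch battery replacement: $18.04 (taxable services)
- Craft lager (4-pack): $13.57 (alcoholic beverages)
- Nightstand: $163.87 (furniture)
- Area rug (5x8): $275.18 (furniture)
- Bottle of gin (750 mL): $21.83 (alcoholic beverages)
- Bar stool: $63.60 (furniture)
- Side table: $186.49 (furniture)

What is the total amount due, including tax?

$837.14

Key duplication $4.57: taxable services, buyer-exempt → 0% → $0.00
Garment alterations $31.83: taxable services, buyer-exempt → 0% → $0.00
Basic car wash $22.83: taxable services, buyer-exempt → 0% → $0.00
Bottle of whiskey $30.08: alcoholic beverages → 8% → $2.41
Watch battery replacement $18.04: taxable services, buyer-exempt → 0% → $0.00
Craft lager (4-pack) $13.57: alcoholic beverages → 8% → $1.09
Nightstand $163.87: furniture, buyer-exempt → 0% → $0.00
Area rug (5x8) $275.18: furniture, buyer-exempt → 0% → $0.00
Bottle of gin (750 mL) $21.83: alcoholic beverages → 8% → $1.75
Bar stool $63.60: furniture, buyer-exempt → 0% → $0.00
Side table $186.49: furniture, buyer-exempt → 0% → $0.00
Subtotal = $831.89; tax = $5.25; total due = $837.14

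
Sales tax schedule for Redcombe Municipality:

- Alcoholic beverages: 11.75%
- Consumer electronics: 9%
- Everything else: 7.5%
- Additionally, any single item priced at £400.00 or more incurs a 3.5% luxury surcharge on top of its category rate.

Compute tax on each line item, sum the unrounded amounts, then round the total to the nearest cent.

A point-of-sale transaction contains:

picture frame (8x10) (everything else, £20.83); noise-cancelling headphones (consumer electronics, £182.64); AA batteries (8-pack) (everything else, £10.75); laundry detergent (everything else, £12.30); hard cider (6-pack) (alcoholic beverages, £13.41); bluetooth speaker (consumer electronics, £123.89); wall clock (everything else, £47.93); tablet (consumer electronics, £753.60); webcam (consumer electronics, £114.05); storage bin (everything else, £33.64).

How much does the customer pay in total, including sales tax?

Picture frame (8x10) £20.83: everything else → 7.5% → £1.56225
Noise-cancelling headphones £182.64: consumer electronics → 9% → £16.4376
AA batteries (8-pack) £10.75: everything else → 7.5% → £0.80625
Laundry detergent £12.30: everything else → 7.5% → £0.9225
Hard cider (6-pack) £13.41: alcoholic beverages → 11.75% → £1.575675
Bluetooth speaker £123.89: consumer electronics → 9% → £11.1501
Wall clock £47.93: everything else → 7.5% → £3.59475
Tablet £753.60: consumer electronics → 9% + 3.5% surcharge = 12.5% → £94.20
Webcam £114.05: consumer electronics → 9% → £10.2645
Storage bin £33.64: everything else → 7.5% → £2.523
Subtotal = £1313.04; unrounded tax = £143.036625 → £143.04; total due = £1456.08

£1456.08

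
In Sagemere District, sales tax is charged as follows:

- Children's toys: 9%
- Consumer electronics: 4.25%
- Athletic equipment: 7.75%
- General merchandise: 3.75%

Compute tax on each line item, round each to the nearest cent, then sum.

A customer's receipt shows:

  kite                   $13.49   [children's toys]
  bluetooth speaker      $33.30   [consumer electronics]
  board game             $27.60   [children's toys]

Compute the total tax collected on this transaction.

Kite $13.49: children's toys → 9% → $1.21
Bluetooth speaker $33.30: consumer electronics → 4.25% → $1.42
Board game $27.60: children's toys → 9% → $2.48
Total tax = $1.21 + $1.42 + $2.48 = $5.11

$5.11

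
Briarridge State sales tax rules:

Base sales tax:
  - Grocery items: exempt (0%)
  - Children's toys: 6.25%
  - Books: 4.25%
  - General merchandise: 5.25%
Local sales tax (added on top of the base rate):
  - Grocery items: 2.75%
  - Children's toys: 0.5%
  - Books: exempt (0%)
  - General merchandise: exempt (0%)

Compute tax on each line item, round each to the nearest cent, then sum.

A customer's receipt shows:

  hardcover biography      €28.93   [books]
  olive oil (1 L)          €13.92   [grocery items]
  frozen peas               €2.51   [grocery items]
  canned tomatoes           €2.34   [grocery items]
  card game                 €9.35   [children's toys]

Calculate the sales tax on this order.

Hardcover biography €28.93: books → 4.25% + 0% local = 4.25% → €1.23
Olive oil (1 L) €13.92: grocery items → 0% + 2.75% local = 2.75% → €0.38
Frozen peas €2.51: grocery items → 0% + 2.75% local = 2.75% → €0.07
Canned tomatoes €2.34: grocery items → 0% + 2.75% local = 2.75% → €0.06
Card game €9.35: children's toys → 6.25% + 0.5% local = 6.75% → €0.63
Total tax = €1.23 + €0.38 + €0.07 + €0.06 + €0.63 = €2.37

€2.37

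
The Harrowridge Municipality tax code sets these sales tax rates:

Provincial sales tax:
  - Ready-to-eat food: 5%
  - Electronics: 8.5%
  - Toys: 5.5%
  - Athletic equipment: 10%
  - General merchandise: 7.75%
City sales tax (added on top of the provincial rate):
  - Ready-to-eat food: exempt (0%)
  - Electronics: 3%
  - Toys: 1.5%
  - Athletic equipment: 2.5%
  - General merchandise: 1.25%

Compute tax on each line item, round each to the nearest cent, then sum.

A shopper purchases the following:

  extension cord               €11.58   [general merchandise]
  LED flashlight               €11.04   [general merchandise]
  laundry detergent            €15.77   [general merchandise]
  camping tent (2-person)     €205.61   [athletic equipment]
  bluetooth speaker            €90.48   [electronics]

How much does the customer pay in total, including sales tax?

€374.04

Extension cord €11.58: general merchandise → 7.75% + 1.25% city = 9% → €1.04
LED flashlight €11.04: general merchandise → 7.75% + 1.25% city = 9% → €0.99
Laundry detergent €15.77: general merchandise → 7.75% + 1.25% city = 9% → €1.42
Camping tent (2-person) €205.61: athletic equipment → 10% + 2.5% city = 12.5% → €25.70
Bluetooth speaker €90.48: electronics → 8.5% + 3% city = 11.5% → €10.41
Subtotal = €334.48; tax = €39.56; total due = €374.04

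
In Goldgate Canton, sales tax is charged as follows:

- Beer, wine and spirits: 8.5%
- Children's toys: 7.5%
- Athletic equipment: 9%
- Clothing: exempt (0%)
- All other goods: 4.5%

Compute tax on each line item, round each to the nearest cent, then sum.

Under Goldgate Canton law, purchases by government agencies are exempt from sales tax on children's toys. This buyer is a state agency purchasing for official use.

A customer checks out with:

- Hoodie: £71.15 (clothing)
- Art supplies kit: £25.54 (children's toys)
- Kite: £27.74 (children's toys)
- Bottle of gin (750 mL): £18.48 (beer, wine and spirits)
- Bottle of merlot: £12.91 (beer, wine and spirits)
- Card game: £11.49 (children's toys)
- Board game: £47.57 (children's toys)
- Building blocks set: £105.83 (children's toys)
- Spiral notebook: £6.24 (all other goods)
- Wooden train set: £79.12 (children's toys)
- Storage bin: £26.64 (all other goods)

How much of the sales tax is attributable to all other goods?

Spiral notebook £6.24: all other goods → 4.5% → £0.28
Storage bin £26.64: all other goods → 4.5% → £1.20
Tax on all other goods = £0.28 + £1.20 = £1.48

£1.48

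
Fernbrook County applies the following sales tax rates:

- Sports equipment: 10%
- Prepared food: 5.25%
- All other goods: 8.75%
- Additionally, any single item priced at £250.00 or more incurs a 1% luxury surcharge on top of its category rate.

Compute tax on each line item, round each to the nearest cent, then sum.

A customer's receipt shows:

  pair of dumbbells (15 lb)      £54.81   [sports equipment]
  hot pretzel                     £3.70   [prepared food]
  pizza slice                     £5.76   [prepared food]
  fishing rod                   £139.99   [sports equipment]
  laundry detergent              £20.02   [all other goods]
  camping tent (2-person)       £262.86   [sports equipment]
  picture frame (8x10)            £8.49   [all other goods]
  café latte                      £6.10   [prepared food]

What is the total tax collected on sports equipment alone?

£48.39

Pair of dumbbells (15 lb) £54.81: sports equipment → 10% → £5.48
Fishing rod £139.99: sports equipment → 10% → £14.00
Camping tent (2-person) £262.86: sports equipment → 10% + 1% surcharge = 11% → £28.91
Tax on sports equipment = £5.48 + £14.00 + £28.91 = £48.39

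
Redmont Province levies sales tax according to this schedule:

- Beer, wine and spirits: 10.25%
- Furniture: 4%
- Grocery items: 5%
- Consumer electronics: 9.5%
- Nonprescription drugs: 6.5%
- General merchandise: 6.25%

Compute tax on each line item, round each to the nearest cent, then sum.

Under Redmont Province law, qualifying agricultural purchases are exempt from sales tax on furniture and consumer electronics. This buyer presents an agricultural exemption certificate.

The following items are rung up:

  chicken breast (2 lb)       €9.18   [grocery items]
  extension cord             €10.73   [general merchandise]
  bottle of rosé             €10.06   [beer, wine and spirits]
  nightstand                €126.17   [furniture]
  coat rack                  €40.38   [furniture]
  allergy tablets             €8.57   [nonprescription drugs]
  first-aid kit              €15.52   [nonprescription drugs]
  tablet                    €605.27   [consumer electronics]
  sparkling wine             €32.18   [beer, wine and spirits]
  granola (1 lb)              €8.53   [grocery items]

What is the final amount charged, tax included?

Chicken breast (2 lb) €9.18: grocery items → 5% → €0.46
Extension cord €10.73: general merchandise → 6.25% → €0.67
Bottle of rosé €10.06: beer, wine and spirits → 10.25% → €1.03
Nightstand €126.17: furniture, buyer-exempt → 0% → €0.00
Coat rack €40.38: furniture, buyer-exempt → 0% → €0.00
Allergy tablets €8.57: nonprescription drugs → 6.5% → €0.56
First-aid kit €15.52: nonprescription drugs → 6.5% → €1.01
Tablet €605.27: consumer electronics, buyer-exempt → 0% → €0.00
Sparkling wine €32.18: beer, wine and spirits → 10.25% → €3.30
Granola (1 lb) €8.53: grocery items → 5% → €0.43
Subtotal = €866.59; tax = €7.46; total due = €874.05

€874.05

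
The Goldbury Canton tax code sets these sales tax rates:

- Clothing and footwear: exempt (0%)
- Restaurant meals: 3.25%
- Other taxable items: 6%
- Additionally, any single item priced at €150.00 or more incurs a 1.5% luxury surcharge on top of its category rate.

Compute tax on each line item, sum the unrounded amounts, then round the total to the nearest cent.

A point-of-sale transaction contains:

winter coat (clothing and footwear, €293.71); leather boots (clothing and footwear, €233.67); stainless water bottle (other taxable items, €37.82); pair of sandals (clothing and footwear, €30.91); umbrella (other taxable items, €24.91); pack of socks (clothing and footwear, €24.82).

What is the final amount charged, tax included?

Winter coat €293.71: clothing and footwear → 0% + 1.5% surcharge = 1.5% → €4.40565
Leather boots €233.67: clothing and footwear → 0% + 1.5% surcharge = 1.5% → €3.50505
Stainless water bottle €37.82: other taxable items → 6% → €2.2692
Pair of sandals €30.91: clothing and footwear → 0% → €0.00
Umbrella €24.91: other taxable items → 6% → €1.4946
Pack of socks €24.82: clothing and footwear → 0% → €0.00
Subtotal = €645.84; unrounded tax = €11.6745 → €11.67; total due = €657.51

€657.51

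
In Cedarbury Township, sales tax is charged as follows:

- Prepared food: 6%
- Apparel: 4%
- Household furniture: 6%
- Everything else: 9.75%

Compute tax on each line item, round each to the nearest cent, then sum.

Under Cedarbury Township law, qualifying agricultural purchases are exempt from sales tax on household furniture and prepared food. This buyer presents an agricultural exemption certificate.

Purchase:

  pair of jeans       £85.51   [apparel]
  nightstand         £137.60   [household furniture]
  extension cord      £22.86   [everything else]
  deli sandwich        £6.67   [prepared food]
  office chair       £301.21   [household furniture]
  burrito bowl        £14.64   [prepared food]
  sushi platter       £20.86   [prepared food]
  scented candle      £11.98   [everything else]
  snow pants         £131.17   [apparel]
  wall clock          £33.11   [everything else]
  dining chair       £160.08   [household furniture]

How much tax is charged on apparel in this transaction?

£8.67

Pair of jeans £85.51: apparel → 4% → £3.42
Snow pants £131.17: apparel → 4% → £5.25
Tax on apparel = £3.42 + £5.25 = £8.67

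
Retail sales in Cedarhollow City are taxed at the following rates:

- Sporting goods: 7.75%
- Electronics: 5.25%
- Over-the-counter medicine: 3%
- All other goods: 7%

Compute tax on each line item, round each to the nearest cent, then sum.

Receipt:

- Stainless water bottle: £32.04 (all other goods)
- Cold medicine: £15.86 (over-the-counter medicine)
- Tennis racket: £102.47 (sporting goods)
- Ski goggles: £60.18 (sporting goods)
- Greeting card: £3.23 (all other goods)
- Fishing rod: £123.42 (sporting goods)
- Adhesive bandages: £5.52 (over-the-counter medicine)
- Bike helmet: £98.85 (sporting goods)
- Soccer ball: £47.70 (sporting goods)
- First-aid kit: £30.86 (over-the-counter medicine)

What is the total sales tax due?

Stainless water bottle £32.04: all other goods → 7% → £2.24
Cold medicine £15.86: over-the-counter medicine → 3% → £0.48
Tennis racket £102.47: sporting goods → 7.75% → £7.94
Ski goggles £60.18: sporting goods → 7.75% → £4.66
Greeting card £3.23: all other goods → 7% → £0.23
Fishing rod £123.42: sporting goods → 7.75% → £9.57
Adhesive bandages £5.52: over-the-counter medicine → 3% → £0.17
Bike helmet £98.85: sporting goods → 7.75% → £7.66
Soccer ball £47.70: sporting goods → 7.75% → £3.70
First-aid kit £30.86: over-the-counter medicine → 3% → £0.93
Total tax = £2.24 + £0.48 + £7.94 + £4.66 + £0.23 + £9.57 + £0.17 + £7.66 + £3.70 + £0.93 = £37.58

£37.58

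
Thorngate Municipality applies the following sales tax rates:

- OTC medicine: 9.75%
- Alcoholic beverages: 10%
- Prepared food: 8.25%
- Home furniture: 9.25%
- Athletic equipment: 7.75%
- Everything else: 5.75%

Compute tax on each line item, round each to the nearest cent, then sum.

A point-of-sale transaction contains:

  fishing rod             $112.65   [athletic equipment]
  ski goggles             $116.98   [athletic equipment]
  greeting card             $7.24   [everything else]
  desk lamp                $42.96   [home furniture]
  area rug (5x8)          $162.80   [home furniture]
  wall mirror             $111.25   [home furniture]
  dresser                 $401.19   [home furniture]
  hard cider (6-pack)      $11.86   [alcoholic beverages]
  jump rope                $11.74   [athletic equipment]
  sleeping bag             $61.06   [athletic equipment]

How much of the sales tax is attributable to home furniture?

Desk lamp $42.96: home furniture → 9.25% → $3.97
Area rug (5x8) $162.80: home furniture → 9.25% → $15.06
Wall mirror $111.25: home furniture → 9.25% → $10.29
Dresser $401.19: home furniture → 9.25% → $37.11
Tax on home furniture = $3.97 + $15.06 + $10.29 + $37.11 = $66.43

$66.43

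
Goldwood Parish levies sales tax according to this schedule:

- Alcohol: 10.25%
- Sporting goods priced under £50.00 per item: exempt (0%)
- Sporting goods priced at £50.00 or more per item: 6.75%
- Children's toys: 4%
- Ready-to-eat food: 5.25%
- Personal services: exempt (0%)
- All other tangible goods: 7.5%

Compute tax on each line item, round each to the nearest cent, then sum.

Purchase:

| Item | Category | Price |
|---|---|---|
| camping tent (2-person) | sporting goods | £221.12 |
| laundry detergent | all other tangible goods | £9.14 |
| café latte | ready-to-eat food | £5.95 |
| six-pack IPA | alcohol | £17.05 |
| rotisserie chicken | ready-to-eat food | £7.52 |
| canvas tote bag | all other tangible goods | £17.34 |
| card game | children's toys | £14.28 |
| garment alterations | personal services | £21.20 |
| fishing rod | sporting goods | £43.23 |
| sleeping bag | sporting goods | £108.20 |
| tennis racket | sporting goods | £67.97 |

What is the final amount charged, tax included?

£564.83

Camping tent (2-person) £221.12: sporting goods, £50.00 or more → 6.75% → £14.93
Laundry detergent £9.14: all other tangible goods → 7.5% → £0.69
Café latte £5.95: ready-to-eat food → 5.25% → £0.31
Six-pack IPA £17.05: alcohol → 10.25% → £1.75
Rotisserie chicken £7.52: ready-to-eat food → 5.25% → £0.39
Canvas tote bag £17.34: all other tangible goods → 7.5% → £1.30
Card game £14.28: children's toys → 4% → £0.57
Garment alterations £21.20: personal services → 0% → £0.00
Fishing rod £43.23: sporting goods, under £50.00 → 0% → £0.00
Sleeping bag £108.20: sporting goods, £50.00 or more → 6.75% → £7.30
Tennis racket £67.97: sporting goods, £50.00 or more → 6.75% → £4.59
Subtotal = £533.00; tax = £31.83; total due = £564.83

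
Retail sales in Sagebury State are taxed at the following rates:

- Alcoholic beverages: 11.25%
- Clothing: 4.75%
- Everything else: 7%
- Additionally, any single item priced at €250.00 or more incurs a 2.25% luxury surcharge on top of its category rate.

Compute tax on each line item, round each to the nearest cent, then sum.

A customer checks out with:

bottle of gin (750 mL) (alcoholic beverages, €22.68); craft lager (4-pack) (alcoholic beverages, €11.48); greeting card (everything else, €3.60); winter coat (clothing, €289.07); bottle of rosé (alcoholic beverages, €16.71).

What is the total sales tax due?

Bottle of gin (750 mL) €22.68: alcoholic beverages → 11.25% → €2.55
Craft lager (4-pack) €11.48: alcoholic beverages → 11.25% → €1.29
Greeting card €3.60: everything else → 7% → €0.25
Winter coat €289.07: clothing → 4.75% + 2.25% surcharge = 7% → €20.23
Bottle of rosé €16.71: alcoholic beverages → 11.25% → €1.88
Total tax = €2.55 + €1.29 + €0.25 + €20.23 + €1.88 = €26.20

€26.20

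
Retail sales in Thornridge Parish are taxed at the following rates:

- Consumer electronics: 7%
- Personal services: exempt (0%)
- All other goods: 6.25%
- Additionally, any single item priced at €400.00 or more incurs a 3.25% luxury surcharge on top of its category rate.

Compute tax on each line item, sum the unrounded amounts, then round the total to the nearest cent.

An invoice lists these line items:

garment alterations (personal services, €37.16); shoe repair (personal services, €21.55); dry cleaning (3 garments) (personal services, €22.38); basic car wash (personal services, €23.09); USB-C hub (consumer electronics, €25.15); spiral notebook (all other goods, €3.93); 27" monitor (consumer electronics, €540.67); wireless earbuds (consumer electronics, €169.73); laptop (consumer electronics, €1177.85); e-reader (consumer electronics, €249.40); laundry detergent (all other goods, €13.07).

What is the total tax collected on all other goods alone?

Spiral notebook €3.93: all other goods → 6.25% → €0.245625
Laundry detergent €13.07: all other goods → 6.25% → €0.816875
Tax on all other goods: unrounded sum = €1.0625 → €1.06

€1.06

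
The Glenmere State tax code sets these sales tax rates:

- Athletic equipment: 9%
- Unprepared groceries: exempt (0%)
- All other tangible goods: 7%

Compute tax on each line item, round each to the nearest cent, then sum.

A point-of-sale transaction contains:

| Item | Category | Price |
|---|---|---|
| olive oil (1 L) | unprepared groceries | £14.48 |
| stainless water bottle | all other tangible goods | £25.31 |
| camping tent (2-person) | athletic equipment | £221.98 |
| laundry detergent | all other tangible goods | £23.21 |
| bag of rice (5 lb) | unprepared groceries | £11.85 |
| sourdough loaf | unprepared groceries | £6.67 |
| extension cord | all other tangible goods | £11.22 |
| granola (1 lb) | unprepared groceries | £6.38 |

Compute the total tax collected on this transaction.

£24.16

Olive oil (1 L) £14.48: unprepared groceries → 0% → £0.00
Stainless water bottle £25.31: all other tangible goods → 7% → £1.77
Camping tent (2-person) £221.98: athletic equipment → 9% → £19.98
Laundry detergent £23.21: all other tangible goods → 7% → £1.62
Bag of rice (5 lb) £11.85: unprepared groceries → 0% → £0.00
Sourdough loaf £6.67: unprepared groceries → 0% → £0.00
Extension cord £11.22: all other tangible goods → 7% → £0.79
Granola (1 lb) £6.38: unprepared groceries → 0% → £0.00
Total tax = £1.77 + £19.98 + £1.62 + £0.79 = £24.16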